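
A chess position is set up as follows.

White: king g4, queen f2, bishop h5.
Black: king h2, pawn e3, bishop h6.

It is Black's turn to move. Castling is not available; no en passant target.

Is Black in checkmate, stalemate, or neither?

neither

Black to move; black king on h2.
In check: yes, from the white queen on f2.
King squares — g1: attacked by Qf2; h1: available; g2: attacked by Qf2; g3: attacked by Qf2; h3: attacked by Kg4.
Legal moves for Black: Kh1, exf2.
Black is in check but has 2 legal moves → neither.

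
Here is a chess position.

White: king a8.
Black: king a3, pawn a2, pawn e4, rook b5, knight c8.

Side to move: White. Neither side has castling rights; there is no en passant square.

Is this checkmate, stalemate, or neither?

White to move; white king on a8.
In check: no.
King squares — a7: attacked by Nc8; b7: attacked by Rb5; b8: attacked by Rb5.
Legal moves for White: none.
Not in check and no legal moves → stalemate.

stalemate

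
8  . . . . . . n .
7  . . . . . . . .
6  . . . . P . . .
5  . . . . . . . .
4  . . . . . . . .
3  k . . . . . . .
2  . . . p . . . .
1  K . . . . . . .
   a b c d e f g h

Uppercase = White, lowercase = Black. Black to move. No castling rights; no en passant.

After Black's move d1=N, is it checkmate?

After d1=N: white king on a1; in check: no.
White is not in check, so this cannot be checkmate.

no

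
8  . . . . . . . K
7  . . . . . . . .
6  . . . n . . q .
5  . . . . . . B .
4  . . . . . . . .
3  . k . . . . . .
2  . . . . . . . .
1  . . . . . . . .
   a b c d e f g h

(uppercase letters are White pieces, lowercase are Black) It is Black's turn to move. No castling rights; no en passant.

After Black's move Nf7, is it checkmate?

yes

After Nf7: white king on h8; in check: yes, from the black knight on f7.
King squares — g7: attacked by Qg6; h7: attacked by Qg6; g8: attacked by Qg6.
White has no legal moves → checkmate.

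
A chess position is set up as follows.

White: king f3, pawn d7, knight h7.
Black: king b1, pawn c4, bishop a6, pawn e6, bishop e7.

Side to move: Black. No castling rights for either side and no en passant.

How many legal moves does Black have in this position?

Black to move; king on b1.
In check: no.
Legal moves: Bf8, Bd8, Bf6, Bd6, Bg5, Bc5, Bh4, Bb4, Ba3, Bc8, Bb7+, Bb5, Kc2, Kb2, Ka2, Kc1, Ka1, e5, c3.
Count: 19.

19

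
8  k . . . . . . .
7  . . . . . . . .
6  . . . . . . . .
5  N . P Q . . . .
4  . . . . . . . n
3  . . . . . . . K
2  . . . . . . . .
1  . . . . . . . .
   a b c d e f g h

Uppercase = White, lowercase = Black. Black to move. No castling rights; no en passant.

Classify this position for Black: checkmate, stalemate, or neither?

neither

Black to move; black king on a8.
In check: yes, from the white queen on d5.
King squares — a7: available; b7: attacked by Na5; b8: available.
Legal moves for Black: Kb8, Ka7.
Black is in check but has 2 legal moves → neither.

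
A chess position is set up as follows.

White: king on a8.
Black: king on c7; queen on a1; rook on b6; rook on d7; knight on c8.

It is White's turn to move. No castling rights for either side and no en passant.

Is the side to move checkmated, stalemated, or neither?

checkmate

White to move; white king on a8.
In check: yes, from the black queen on a1.
King squares — a7: attacked by Qa1; b7: attacked by Rb6; b8: attacked by Rb6.
Legal moves for White: none.
In check with no legal moves → checkmate.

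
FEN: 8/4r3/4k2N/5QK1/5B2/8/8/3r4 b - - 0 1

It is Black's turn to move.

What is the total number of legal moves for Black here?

Black to move; king on e6.
In check: yes, from the white queen on f5.
Legal moves: none.
Count: 0.

0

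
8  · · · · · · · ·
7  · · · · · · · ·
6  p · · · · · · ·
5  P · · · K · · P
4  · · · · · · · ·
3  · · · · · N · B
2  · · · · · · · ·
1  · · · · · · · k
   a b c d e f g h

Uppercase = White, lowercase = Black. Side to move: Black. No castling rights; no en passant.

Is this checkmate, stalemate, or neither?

stalemate

Black to move; black king on h1.
In check: no.
King squares — g1: attacked by Nf3; g2: attacked by Bh3; h2: attacked by Nf3.
Legal moves for Black: none.
Not in check and no legal moves → stalemate.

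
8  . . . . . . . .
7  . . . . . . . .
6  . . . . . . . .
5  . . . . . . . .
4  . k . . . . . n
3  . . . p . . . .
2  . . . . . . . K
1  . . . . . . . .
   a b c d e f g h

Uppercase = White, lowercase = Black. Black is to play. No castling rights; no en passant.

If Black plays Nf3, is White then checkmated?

After Nf3: white king on h2; in check: yes, from the black knight on f3.
White has 4 legal replies: Kh3, Kg3, Kg2, Kh1.
In check but a legal move exists → not checkmate.

no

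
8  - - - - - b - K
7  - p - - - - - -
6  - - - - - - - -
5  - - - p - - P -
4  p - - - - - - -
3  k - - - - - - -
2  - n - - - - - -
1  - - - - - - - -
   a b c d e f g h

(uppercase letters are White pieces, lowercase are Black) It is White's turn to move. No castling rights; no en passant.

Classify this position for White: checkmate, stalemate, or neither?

White to move; white king on h8.
In check: no.
Legal moves for White: Kg8, Kh7, g6.
White has 3 legal moves and is not in check → neither.

neither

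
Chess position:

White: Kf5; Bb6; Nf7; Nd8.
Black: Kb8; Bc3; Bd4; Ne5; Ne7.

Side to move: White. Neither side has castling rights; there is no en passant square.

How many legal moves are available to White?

White to move; king on f5.
In check: yes, from the black knight on e7.
Legal moves: Kf6, Ke6, Kg5, Kf4, Ke4.
Count: 5.

5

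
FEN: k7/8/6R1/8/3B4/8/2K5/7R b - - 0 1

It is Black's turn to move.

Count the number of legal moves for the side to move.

Black to move; king on a8.
In check: no.
Legal moves: Kb8, Kb7.
Count: 2.

2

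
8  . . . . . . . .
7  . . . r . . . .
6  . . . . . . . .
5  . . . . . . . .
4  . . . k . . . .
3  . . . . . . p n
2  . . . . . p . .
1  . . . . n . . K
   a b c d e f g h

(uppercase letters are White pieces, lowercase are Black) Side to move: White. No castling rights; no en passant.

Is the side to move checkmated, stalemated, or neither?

stalemate

White to move; white king on h1.
In check: no.
King squares — g1: attacked by Pf2; g2: attacked by Ne1; h2: attacked by Pg3.
Legal moves for White: none.
Not in check and no legal moves → stalemate.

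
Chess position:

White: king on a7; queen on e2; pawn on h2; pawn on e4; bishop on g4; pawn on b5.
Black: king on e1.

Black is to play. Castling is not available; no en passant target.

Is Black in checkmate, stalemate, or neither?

Black to move; black king on e1.
In check: yes, from the white queen on e2.
King squares — d1: attacked by Qe2; f1: attacked by Qe2; d2: attacked by Qe2; e2: attacked by Bg4; f2: attacked by Qe2.
Legal moves for Black: none.
In check with no legal moves → checkmate.

checkmate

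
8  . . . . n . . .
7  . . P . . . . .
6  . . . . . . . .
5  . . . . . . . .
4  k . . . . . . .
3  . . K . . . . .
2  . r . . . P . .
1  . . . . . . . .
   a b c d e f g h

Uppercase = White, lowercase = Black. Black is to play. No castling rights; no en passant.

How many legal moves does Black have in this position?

19

Black to move; king on a4.
In check: no.
Legal moves: Ng7, Nxc7, Nf6, Nd6, Kb5, Ka5, Ka3, Rb8, Rb7, Rb6, Rb5, Rb4, Rb3+, Rxf2, Re2, Rd2, Rc2+, Ra2, Rb1.
Count: 19.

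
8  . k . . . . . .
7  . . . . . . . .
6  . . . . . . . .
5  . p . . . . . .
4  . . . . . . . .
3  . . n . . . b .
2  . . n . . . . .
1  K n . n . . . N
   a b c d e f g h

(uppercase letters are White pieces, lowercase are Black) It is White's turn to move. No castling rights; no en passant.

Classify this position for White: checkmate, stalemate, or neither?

checkmate

White to move; white king on a1.
In check: yes, from the black knight on c2.
King squares — b1: attacked by Nc3; a2: attacked by Nc3; b2: attacked by Nd1.
Legal moves for White: none.
In check with no legal moves → checkmate.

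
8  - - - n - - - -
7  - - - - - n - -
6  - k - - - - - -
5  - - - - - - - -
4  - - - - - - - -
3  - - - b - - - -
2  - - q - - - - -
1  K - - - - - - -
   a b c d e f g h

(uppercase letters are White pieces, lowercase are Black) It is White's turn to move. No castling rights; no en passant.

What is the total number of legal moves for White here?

White to move; king on a1.
In check: no.
Legal moves: none.
Count: 0.

0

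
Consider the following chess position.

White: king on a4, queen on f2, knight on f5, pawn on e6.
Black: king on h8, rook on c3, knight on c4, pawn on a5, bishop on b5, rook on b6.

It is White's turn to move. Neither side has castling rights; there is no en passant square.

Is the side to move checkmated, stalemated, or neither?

checkmate

White to move; white king on a4.
In check: yes, from the black bishop on b5.
King squares — a3: attacked by Rc3; b3: attacked by Rc3; b4: attacked by Pa5; a5: attacked by Nc4; b5: attacked by Rb6.
Legal moves for White: none.
In check with no legal moves → checkmate.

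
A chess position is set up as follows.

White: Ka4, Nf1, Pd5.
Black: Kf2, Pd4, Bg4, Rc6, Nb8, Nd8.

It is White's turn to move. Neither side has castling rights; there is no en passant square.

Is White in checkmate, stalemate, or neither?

neither

White to move; white king on a4.
In check: no.
Legal moves for White: Kb5, Ka5, Kb4, Kb3, Ka3, Ng3, Ne3, Nh2, Nd2, dxc6, d6.
White has 11 legal moves and is not in check → neither.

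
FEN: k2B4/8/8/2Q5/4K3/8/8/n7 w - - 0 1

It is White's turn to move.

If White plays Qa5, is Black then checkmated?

After Qa5: black king on a8; in check: yes, from the white queen on a5.
Black has 2 legal replies: Kb8, Kb7.
In check but a legal move exists → not checkmate.

no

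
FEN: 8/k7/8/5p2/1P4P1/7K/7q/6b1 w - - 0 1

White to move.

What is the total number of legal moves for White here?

0

White to move; king on h3.
In check: yes, from the black queen on h2.
Legal moves: none.
Count: 0.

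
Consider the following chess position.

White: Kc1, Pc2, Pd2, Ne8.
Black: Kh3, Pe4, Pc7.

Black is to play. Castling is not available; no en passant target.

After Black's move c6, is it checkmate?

no

After c6: white king on c1; in check: no.
White is not in check, so this cannot be checkmate.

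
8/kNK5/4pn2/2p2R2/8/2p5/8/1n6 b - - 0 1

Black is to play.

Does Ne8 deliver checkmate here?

no

After Ne8: white king on c7; in check: yes, from the black knight on e8.
White has 4 legal replies: Kd8, Kc8, Kd7, Kc6.
In check but a legal move exists → not checkmate.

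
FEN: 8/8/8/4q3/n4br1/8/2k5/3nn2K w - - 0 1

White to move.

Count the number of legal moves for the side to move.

White to move; king on h1.
In check: no.
Legal moves: none.
Count: 0.

0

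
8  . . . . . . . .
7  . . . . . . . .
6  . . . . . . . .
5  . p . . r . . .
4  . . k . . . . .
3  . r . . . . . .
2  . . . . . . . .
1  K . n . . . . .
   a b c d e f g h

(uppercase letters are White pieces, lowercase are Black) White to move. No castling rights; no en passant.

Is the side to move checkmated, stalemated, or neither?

stalemate

White to move; white king on a1.
In check: no.
King squares — b1: attacked by Rb3; a2: attacked by Nc1; b2: attacked by Rb3.
Legal moves for White: none.
Not in check and no legal moves → stalemate.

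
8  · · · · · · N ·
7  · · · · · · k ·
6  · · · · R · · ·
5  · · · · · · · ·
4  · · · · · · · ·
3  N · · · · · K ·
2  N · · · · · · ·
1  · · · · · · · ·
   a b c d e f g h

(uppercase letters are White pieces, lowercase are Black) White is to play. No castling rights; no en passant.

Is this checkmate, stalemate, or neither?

White to move; white king on g3.
In check: no.
Legal moves for White include: Ne7, Nh6, Nf6, Re8, Re7+, Rh6, Rg6+, Rf6, Rd6, Rc6, Rb6, Ra6, Re5, Re4, Re3, Re2, Re1, Kh4, ... (list truncated; more exist).
White has legal moves and is not in check → neither.

neither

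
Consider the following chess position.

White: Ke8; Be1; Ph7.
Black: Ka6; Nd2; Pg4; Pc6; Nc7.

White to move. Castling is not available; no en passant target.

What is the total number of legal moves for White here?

White to move; king on e8.
In check: yes, from the black knight on c7.
Legal moves: Kf8, Kd8, Kf7, Ke7, Kd7.
Count: 5.

5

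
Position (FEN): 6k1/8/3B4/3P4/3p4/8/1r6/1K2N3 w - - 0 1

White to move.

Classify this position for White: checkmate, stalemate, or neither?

White to move; white king on b1.
In check: yes, from the black rook on b2.
Legal moves for White: Kxb2, Kc1, Ka1.
White is in check but has 3 legal moves → neither.

neither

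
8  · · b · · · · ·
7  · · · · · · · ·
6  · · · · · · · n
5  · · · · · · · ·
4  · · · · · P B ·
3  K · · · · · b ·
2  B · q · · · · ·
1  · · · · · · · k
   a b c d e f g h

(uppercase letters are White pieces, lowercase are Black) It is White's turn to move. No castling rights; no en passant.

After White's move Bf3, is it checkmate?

no

After Bf3: black king on h1; in check: yes, from the white bishop on f3.
Black has 3 legal replies: Kh2, Kg1, Qg2.
In check but a legal move exists → not checkmate.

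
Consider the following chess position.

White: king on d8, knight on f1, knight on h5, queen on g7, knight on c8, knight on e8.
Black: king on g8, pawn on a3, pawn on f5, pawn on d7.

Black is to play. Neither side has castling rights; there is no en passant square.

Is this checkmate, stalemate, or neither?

Black to move; black king on g8.
In check: yes, from the white queen on g7.
King squares — f7: attacked by Qg7; g7: attacked by Nh5; h7: attacked by Qg7; f8: attacked by Qg7; h8: attacked by Qg7.
Legal moves for Black: none.
In check with no legal moves → checkmate.

checkmate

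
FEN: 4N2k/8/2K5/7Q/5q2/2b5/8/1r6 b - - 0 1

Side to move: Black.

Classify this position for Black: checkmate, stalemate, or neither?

Black to move; black king on h8.
In check: yes, from the white queen on h5.
King squares — g7: attacked by Ne8; h7: attacked by Qh5; g8: available.
Legal moves for Black: Kg8, Qh6+.
Black is in check but has 2 legal moves → neither.

neither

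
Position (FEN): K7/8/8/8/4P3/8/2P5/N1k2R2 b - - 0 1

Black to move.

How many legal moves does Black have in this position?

Black to move; king on c1.
In check: yes, from the white rook on f1.
Legal moves: Kd2, Kb2.
Count: 2.

2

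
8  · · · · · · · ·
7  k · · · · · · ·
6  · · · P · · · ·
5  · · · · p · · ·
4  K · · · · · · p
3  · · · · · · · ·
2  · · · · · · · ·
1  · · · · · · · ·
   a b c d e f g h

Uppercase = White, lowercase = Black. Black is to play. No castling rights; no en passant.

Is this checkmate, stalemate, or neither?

neither

Black to move; black king on a7.
In check: no.
Legal moves for Black: Kb8, Ka8, Kb7, Kb6, Ka6, e4, h3.
Black has 7 legal moves and is not in check → neither.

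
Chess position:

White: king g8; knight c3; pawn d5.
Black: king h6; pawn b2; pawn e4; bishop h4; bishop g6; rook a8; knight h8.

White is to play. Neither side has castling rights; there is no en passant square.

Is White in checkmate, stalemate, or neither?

White to move; white king on g8.
In check: yes, from the black rook on a8.
King squares — f7: attacked by Bg6; g7: attacked by Kh6; h7: attacked by Bg6; f8: attacked by Ra8; h8: attacked by Ra8.
Legal moves for White: none.
In check with no legal moves → checkmate.

checkmate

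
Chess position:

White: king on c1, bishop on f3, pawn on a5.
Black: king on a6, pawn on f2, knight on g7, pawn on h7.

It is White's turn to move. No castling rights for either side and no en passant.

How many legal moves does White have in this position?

16

White to move; king on c1.
In check: no.
Legal moves: Ba8, Bb7+, Bc6, Bh5, Bd5, Bg4, Be4, Bg2, Be2+, Bh1, Bd1, Kd2, Kc2, Kb2, Kd1, Kb1.
Count: 16.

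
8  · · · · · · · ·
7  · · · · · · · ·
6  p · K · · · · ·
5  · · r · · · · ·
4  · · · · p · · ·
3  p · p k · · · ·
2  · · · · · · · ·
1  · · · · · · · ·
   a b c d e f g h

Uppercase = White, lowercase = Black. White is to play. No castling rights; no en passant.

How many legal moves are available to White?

White to move; king on c6.
In check: yes, from the black rook on c5.
Legal moves: Kd7, Kb7, Kd6, Kb6, Kxc5.
Count: 5.

5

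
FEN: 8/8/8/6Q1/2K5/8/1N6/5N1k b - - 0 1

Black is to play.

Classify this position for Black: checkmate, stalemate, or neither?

stalemate

Black to move; black king on h1.
In check: no.
King squares — g1: attacked by Qg5; g2: attacked by Qg5; h2: attacked by Nf1.
Legal moves for Black: none.
Not in check and no legal moves → stalemate.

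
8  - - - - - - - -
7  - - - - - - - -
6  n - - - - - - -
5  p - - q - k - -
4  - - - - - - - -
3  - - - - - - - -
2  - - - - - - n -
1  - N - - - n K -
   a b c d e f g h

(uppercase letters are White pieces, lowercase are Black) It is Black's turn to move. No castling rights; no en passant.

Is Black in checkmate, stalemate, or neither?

Black to move; black king on f5.
In check: no.
Legal moves for Black include: Nb8, Nc7, Nc5, Nb4, Kg6, Kf6, Ke6, Kg5, Ke5, Kg4, Kf4, Ke4, Qg8, Qd8, Qa8, Qf7, Qd7, Qb7, ... (list truncated; more exist).
Black has legal moves and is not in check → neither.

neither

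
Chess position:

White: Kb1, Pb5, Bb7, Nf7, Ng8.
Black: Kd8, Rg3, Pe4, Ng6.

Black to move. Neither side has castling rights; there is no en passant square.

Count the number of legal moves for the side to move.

3

Black to move; king on d8.
In check: yes, from the white knight on f7.
Legal moves: Ke8, Kd7, Kc7.
Count: 3.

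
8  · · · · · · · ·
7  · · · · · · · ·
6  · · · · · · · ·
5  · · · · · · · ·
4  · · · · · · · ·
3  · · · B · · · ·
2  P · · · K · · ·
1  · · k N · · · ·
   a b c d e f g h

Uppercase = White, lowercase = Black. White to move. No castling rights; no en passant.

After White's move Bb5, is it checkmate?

After Bb5: black king on c1; in check: no.
Black is not in check, so this cannot be checkmate.

no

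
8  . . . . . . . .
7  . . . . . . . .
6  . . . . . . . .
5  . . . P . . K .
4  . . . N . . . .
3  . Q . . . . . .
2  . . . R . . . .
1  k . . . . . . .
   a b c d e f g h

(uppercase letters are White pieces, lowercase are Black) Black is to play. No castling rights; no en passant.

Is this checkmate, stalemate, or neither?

stalemate

Black to move; black king on a1.
In check: no.
King squares — b1: attacked by Qb3; a2: attacked by Rd2; b2: attacked by Rd2.
Legal moves for Black: none.
Not in check and no legal moves → stalemate.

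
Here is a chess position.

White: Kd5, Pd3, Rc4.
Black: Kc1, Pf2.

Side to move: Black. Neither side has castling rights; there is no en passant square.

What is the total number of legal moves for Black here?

Black to move; king on c1.
In check: yes, from the white rook on c4.
Legal moves: Kd2, Kb2, Kd1, Kb1.
Count: 4.

4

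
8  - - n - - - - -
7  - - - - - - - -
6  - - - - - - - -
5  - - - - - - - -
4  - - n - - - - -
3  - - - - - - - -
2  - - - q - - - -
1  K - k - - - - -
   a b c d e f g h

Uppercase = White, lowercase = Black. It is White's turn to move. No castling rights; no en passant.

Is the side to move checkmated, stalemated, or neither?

White to move; white king on a1.
In check: no.
King squares — b1: attacked by Kc1; a2: attacked by Qd2; b2: attacked by Kc1.
Legal moves for White: none.
Not in check and no legal moves → stalemate.

stalemate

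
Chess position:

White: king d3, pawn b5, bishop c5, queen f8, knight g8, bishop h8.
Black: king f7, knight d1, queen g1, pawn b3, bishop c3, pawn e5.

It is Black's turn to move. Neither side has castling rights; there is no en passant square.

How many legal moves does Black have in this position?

2

Black to move; king on f7.
In check: yes, from the white queen on f8.
Legal moves: Kg6, Ke6.
Count: 2.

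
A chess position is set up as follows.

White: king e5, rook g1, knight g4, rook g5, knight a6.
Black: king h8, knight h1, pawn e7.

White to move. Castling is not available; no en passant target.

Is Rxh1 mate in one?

yes

After Rxh1: black king on h8; in check: yes, from the white rook on h1.
King squares — g7: attacked by Rg5; h7: attacked by Rh1; g8: attacked by Rg5.
Black has no legal moves → checkmate.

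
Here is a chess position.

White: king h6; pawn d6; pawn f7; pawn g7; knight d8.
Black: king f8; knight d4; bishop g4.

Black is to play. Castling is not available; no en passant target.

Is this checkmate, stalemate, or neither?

checkmate

Black to move; black king on f8.
In check: yes, from the white pawn on g7.
King squares — e7: attacked by Pd6; f7: attacked by Nd8; g7: attacked by Kh6; e8: attacked by Pf7; g8: attacked by Pf7.
Legal moves for Black: none.
In check with no legal moves → checkmate.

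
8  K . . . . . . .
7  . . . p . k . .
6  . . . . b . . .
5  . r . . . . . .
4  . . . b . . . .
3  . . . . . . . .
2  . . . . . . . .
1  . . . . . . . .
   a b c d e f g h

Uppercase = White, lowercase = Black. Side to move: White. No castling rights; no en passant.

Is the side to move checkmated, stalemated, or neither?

stalemate

White to move; white king on a8.
In check: no.
King squares — a7: attacked by Bd4; b7: attacked by Rb5; b8: attacked by Rb5.
Legal moves for White: none.
Not in check and no legal moves → stalemate.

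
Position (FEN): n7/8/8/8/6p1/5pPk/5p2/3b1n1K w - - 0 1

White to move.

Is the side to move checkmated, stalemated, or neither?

stalemate

White to move; white king on h1.
In check: no.
King squares — g1: attacked by Pf2; g2: attacked by Pf3; h2: attacked by Nf1.
Legal moves for White: none.
Not in check and no legal moves → stalemate.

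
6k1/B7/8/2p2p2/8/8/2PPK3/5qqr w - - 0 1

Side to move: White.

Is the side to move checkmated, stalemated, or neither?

checkmate

White to move; white king on e2.
In check: yes, from the black queen on f1.
King squares — d1: attacked by Qf1; e1: attacked by Qf1; f1: attacked by Qg1; d2: own pawn; f2: attacked by Qf1; d3: attacked by Qf1; e3: attacked by Qg1; f3: attacked by Qf1.
Legal moves for White: none.
In check with no legal moves → checkmate.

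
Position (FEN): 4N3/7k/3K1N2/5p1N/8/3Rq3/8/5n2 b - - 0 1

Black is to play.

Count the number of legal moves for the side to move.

Black to move; king on h7.
In check: yes, from the white knight on f6.
Legal moves: Kh8, Kh6, Kg6.
Count: 3.

3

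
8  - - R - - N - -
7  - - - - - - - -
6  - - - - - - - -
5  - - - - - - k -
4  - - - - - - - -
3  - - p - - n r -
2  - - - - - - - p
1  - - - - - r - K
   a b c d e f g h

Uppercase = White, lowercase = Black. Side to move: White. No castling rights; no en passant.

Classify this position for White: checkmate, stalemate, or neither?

White to move; white king on h1.
In check: yes, from the black rook on f1.
King squares — g1: attacked by Rf1; g2: attacked by Rg3; h2: attacked by Nf3.
Legal moves for White: none.
In check with no legal moves → checkmate.

checkmate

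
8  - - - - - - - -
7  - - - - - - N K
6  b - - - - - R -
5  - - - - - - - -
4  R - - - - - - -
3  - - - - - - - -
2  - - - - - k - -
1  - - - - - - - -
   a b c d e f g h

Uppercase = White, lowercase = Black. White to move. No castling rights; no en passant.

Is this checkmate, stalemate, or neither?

neither

White to move; white king on h7.
In check: no.
Legal moves for White include: Kh8, Kg8, Kh6, Ne8, Ne6, Nh5, Nf5, Rh6, Rf6+, Re6, Rd6, Rc6, Rb6, Rgxa6, Rg5, Rgg4, Rg3, Rg2+, ... (list truncated; more exist).
White has legal moves and is not in check → neither.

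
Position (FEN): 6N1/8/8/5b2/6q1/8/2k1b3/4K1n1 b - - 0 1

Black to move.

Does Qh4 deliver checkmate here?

yes

After Qh4: white king on e1; in check: yes, from the black queen on h4.
King squares — d1: attacked by Kc2; f1: attacked by Be2; d2: attacked by Kc2; e2: attacked by Ng1; f2: attacked by Qh4.
White has no legal moves → checkmate.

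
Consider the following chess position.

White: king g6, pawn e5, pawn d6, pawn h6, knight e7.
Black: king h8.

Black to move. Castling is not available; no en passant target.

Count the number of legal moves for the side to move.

Black to move; king on h8.
In check: no.
Legal moves: none.
Count: 0.

0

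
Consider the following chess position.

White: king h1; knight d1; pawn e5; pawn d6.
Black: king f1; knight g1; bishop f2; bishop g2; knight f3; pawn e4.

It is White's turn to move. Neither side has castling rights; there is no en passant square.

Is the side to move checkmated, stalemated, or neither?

checkmate

White to move; white king on h1.
In check: yes, from the black bishop on g2.
King squares — g1: attacked by Kf1; g2: attacked by Kf1; h2: attacked by Nf3.
Legal moves for White: none.
In check with no legal moves → checkmate.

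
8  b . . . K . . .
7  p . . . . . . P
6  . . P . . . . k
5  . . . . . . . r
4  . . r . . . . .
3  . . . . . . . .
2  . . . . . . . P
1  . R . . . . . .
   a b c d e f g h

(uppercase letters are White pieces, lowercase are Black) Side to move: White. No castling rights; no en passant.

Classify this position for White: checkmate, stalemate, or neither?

White to move; white king on e8.
In check: no.
Legal moves for White include: Kf8, Kd8, Kf7, Ke7, Kd7, Rb8, Rb7, Rb6, Rb5, Rb4, Rb3, Rb2, Rh1, Rg1, Rf1, Re1, Rd1, Rc1, ... (list truncated; more exist).
White has legal moves and is not in check → neither.

neither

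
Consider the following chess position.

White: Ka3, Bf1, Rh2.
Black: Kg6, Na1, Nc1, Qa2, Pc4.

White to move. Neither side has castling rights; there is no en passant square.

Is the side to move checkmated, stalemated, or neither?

neither

White to move; white king on a3.
In check: yes, from the black queen on a2.
Legal moves for White: Kb4, Rxa2.
White is in check but has 2 legal moves → neither.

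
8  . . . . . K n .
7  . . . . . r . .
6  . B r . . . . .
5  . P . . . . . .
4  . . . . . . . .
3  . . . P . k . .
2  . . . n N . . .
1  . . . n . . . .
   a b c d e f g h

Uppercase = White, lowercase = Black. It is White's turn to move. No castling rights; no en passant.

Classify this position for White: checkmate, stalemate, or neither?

neither

White to move; white king on f8.
In check: yes, from the black rook on f7.
King squares — e7: attacked by Rf7; f7: available; g7: attacked by Rf7; e8: available; g8: available.
Legal moves for White: Kxg8, Ke8, Kxf7.
White is in check but has 3 legal moves → neither.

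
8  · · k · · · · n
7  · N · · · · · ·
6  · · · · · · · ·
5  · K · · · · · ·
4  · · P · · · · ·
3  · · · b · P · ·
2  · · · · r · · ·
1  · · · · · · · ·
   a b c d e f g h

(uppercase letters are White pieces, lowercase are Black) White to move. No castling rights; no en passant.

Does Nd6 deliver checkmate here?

After Nd6: black king on c8; in check: yes, from the white knight on d6.
Black has 4 legal replies: Kd8, Kb8, Kd7, Kc7.
In check but a legal move exists → not checkmate.

no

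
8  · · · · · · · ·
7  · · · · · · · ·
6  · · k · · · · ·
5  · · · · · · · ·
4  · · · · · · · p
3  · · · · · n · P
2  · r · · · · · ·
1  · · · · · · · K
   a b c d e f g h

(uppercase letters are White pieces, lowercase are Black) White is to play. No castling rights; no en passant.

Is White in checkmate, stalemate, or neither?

White to move; white king on h1.
In check: no.
King squares — g1: attacked by Nf3; g2: attacked by Rb2; h2: attacked by Rb2.
Legal moves for White: none.
Not in check and no legal moves → stalemate.

stalemate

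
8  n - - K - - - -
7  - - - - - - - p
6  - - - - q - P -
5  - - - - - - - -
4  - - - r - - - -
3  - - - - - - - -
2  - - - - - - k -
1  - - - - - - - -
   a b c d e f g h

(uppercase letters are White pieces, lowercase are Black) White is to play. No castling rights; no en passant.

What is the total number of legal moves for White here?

White to move; king on d8.
In check: yes, from the black rook on d4.
Legal moves: none.
Count: 0.

0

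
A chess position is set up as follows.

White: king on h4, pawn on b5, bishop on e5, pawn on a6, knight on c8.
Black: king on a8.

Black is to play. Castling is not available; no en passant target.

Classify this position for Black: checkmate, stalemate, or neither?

stalemate

Black to move; black king on a8.
In check: no.
King squares — a7: attacked by Nc8; b7: attacked by Pa6; b8: attacked by Be5.
Legal moves for Black: none.
Not in check and no legal moves → stalemate.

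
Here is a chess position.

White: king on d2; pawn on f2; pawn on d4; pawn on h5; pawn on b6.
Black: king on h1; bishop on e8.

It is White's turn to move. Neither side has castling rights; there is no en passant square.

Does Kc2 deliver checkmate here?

After Kc2: black king on h1; in check: no.
Black is not in check, so this cannot be checkmate.

no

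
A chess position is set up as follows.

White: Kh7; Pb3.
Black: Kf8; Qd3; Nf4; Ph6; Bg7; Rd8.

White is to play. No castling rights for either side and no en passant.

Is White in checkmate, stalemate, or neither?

checkmate

White to move; white king on h7.
In check: yes, from the black queen on d3.
King squares — g6: attacked by Qd3; h6: attacked by Bg7; g7: attacked by Kf8; g8: attacked by Kf8; h8: attacked by Bg7.
Legal moves for White: none.
In check with no legal moves → checkmate.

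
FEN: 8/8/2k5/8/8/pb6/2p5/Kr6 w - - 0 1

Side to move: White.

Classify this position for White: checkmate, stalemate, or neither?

White to move; white king on a1.
In check: yes, from the black rook on b1.
King squares — b1: attacked by Pc2; a2: attacked by Bb3; b2: attacked by Rb1.
Legal moves for White: none.
In check with no legal moves → checkmate.

checkmate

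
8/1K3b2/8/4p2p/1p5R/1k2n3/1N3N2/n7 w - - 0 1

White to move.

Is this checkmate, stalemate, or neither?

neither

White to move; white king on b7.
In check: no.
Legal moves for White include: Kc8, Kb8, Ka8, Kc7, Ka7, Kc6, Kb6, Ka6, Rxh5, Rg4, Rf4, Re4, Rd4, Rc4, Rxb4+, Rh3, Rh2, Rh1, ... (list truncated; more exist).
White has legal moves and is not in check → neither.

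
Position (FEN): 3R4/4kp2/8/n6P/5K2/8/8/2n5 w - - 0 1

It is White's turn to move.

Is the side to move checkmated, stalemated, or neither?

White to move; white king on f4.
In check: no.
Legal moves for White include: Rh8, Rg8, Rf8, Re8+, Rc8, Rb8, Ra8, Rd7+, Rd6, Rd5, Rd4, Rd3, Rd2, Rd1, Kg5, Kf5, Ke5, Kg4, ... (list truncated; more exist).
White has legal moves and is not in check → neither.

neither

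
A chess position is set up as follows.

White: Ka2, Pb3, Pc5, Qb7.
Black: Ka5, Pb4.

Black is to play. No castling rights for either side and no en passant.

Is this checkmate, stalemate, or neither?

stalemate

Black to move; black king on a5.
In check: no.
King squares — a4: attacked by Pb3; b4: own pawn; b5: attacked by Qb7; a6: attacked by Qb7; b6: attacked by Pc5.
Legal moves for Black: none.
Not in check and no legal moves → stalemate.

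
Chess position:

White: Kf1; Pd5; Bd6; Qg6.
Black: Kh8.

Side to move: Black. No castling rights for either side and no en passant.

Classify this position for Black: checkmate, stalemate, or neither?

Black to move; black king on h8.
In check: no.
King squares — g7: attacked by Qg6; h7: attacked by Qg6; g8: attacked by Qg6.
Legal moves for Black: none.
Not in check and no legal moves → stalemate.

stalemate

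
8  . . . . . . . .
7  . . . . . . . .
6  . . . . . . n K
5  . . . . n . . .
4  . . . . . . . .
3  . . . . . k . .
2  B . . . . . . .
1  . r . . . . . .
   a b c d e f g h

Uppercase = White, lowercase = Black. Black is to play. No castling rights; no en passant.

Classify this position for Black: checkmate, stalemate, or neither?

neither

Black to move; black king on f3.
In check: no.
Legal moves for Black include: Nh8, Nf8, Ne7, Nh4, Nf4, Nf7+, Nd7, Nc6, Ng4+, Nc4, Nd3, Kg4, Kf4, Ke4, Kg3, Ke3, Kg2, Kf2, ... (list truncated; more exist).
Black has legal moves and is not in check → neither.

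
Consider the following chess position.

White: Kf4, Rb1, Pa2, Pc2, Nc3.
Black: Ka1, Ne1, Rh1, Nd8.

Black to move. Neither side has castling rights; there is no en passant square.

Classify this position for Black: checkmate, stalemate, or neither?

checkmate

Black to move; black king on a1.
In check: yes, from the white rook on b1.
King squares — b1: attacked by Nc3; a2: attacked by Nc3; b2: attacked by Rb1.
Legal moves for Black: none.
In check with no legal moves → checkmate.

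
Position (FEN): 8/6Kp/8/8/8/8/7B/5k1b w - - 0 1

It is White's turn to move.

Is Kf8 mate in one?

no

After Kf8: black king on f1; in check: no.
Black is not in check, so this cannot be checkmate.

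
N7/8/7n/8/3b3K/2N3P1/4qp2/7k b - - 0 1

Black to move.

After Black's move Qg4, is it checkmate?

After Qg4: white king on h4; in check: yes, from the black queen on g4.
King squares — g3: own pawn; h3: attacked by Qg4; g4: attacked by Nh6; g5: attacked by Qg4; h5: attacked by Qg4.
White has no legal moves → checkmate.

yes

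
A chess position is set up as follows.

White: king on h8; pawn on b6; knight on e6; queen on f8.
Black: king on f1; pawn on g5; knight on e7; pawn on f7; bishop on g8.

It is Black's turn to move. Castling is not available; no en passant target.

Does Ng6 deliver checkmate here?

no

After Ng6: white king on h8; in check: yes, from the black knight on g6.
White has 2 legal replies: Kxg8, Kg7.
In check but a legal move exists → not checkmate.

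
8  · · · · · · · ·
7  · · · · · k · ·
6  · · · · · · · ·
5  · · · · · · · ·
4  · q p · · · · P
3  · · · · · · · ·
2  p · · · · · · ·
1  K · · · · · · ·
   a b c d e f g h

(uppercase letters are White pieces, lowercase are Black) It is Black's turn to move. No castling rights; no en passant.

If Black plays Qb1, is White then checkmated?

After Qb1: white king on a1; in check: yes, from the black queen on b1.
King squares — b1: attacked by Pa2; a2: attacked by Qb1; b2: attacked by Qb1.
White has no legal moves → checkmate.

yes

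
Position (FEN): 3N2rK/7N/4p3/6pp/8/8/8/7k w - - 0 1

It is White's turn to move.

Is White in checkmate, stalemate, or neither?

White to move; white king on h8.
In check: yes, from the black rook on g8.
King squares — g7: attacked by Rg8; h7: own knight; g8: available.
Legal moves for White: Kxg8.
White is in check but has 1 legal move → neither.

neither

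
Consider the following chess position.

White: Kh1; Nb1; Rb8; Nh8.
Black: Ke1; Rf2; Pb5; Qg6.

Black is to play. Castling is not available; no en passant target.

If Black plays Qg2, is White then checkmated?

yes

After Qg2: white king on h1; in check: yes, from the black queen on g2.
King squares — g1: attacked by Qg2; g2: attacked by Rf2; h2: attacked by Qg2.
White has no legal moves → checkmate.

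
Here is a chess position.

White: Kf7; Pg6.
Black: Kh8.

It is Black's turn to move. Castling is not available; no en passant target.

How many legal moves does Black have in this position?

Black to move; king on h8.
In check: no.
Legal moves: none.
Count: 0.

0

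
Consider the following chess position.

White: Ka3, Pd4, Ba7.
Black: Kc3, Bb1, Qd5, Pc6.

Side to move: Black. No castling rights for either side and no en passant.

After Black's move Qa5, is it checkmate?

yes

After Qa5: white king on a3; in check: yes, from the black queen on a5.
King squares — a2: attacked by Bb1; b2: attacked by Kc3; b3: attacked by Kc3; a4: attacked by Qa5; b4: attacked by Kc3.
White has no legal moves → checkmate.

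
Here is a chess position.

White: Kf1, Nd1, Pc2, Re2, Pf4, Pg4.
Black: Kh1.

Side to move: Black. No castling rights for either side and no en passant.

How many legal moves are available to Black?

Black to move; king on h1.
In check: no.
Legal moves: none.
Count: 0.

0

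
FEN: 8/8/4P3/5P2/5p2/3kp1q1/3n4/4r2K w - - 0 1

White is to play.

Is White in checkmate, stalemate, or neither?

checkmate

White to move; white king on h1.
In check: yes, from the black rook on e1.
King squares — g1: attacked by Re1; g2: attacked by Qg3; h2: attacked by Qg3.
Legal moves for White: none.
In check with no legal moves → checkmate.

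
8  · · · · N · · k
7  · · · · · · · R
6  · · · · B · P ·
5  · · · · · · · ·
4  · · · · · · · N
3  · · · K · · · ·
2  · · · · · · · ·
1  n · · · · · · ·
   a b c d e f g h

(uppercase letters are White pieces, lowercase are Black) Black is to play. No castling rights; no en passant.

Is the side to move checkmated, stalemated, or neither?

checkmate

Black to move; black king on h8.
In check: yes, from the white rook on h7.
King squares — g7: attacked by Rh7; h7: attacked by Pg6; g8: attacked by Be6.
Legal moves for Black: none.
In check with no legal moves → checkmate.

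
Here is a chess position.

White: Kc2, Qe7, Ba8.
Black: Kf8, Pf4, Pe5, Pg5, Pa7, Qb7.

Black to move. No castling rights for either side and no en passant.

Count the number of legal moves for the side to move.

Black to move; king on f8.
In check: yes, from the white queen on e7.
Legal moves: Kg8, Kxe7, Qxe7.
Count: 3.

3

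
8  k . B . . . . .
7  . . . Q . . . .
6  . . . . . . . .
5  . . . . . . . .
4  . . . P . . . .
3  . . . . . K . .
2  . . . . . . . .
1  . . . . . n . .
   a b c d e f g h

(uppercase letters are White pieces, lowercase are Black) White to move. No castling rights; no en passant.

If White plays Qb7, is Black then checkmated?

After Qb7: black king on a8; in check: yes, from the white queen on b7.
King squares — a7: attacked by Qb7; b7: attacked by Bc8; b8: attacked by Qb7.
Black has no legal moves → checkmate.

yes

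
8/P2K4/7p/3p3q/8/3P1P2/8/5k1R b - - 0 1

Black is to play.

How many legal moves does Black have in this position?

Black to move; king on f1.
In check: yes, from the white rook on h1.
Legal moves: Kg2, Kf2, Ke2, Qxh1.
Count: 4.

4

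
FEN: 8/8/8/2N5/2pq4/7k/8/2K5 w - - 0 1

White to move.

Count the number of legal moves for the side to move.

10

White to move; king on c1.
In check: no.
Legal moves: Nd7, Nb7, Ne6, Na6, Ne4, Na4, Nd3, Nb3, Kc2, Kb1.
Count: 10.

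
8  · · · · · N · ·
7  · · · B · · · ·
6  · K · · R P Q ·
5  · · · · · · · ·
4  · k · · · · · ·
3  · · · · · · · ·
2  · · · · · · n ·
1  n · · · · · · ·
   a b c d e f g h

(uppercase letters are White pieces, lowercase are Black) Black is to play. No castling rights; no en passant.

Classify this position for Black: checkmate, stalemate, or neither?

Black to move; black king on b4.
In check: no.
Legal moves for Black: Kc4, Kc3, Kb3, Ka3, Nh4, Nf4, Ne3, Ne1, Nb3, Nc2.
Black has 10 legal moves and is not in check → neither.

neither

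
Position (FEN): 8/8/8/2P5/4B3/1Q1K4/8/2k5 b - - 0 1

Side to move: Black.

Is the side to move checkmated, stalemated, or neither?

stalemate

Black to move; black king on c1.
In check: no.
King squares — b1: attacked by Qb3; d1: attacked by Qb3; b2: attacked by Qb3; c2: attacked by Qb3; d2: attacked by Kd3.
Legal moves for Black: none.
Not in check and no legal moves → stalemate.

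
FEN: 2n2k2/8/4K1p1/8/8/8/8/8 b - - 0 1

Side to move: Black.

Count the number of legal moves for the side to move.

8

Black to move; king on f8.
In check: no.
Legal moves: Kg8, Ke8, Kg7, Ne7, Na7, Nd6, Nb6, g5.
Count: 8.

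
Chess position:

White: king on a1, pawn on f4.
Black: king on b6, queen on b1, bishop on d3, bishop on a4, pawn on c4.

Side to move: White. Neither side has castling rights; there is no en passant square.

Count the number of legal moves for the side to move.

0

White to move; king on a1.
In check: yes, from the black queen on b1.
Legal moves: none.
Count: 0.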